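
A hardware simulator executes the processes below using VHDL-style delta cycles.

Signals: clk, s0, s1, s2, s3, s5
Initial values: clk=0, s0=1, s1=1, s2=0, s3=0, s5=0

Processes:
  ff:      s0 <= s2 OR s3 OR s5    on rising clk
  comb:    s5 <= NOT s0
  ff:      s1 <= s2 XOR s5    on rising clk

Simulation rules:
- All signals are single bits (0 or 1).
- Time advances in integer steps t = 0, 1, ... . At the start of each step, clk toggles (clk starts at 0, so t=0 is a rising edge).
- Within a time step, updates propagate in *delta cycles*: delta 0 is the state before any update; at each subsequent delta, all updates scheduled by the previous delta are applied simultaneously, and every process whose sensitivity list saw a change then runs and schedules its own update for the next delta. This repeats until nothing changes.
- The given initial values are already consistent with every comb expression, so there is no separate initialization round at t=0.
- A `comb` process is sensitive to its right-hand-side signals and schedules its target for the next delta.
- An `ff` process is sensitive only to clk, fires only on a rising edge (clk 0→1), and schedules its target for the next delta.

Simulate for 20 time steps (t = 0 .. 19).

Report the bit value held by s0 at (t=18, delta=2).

1

t0.Δ0 s5=0 s2=0 s3=0 clk=0 s1=1 s0=1
t0.Δ1 s5=0 s2=0 s3=0 clk=1 s1=1 s0=1
t0.Δ2 s5=0 s2=0 s3=0 clk=1 s1=0 s0=0
t0.Δ3 s5=1 s2=0 s3=0 clk=1 s1=0 s0=0
t1.Δ0 s5=1 s2=0 s3=0 clk=1 s1=0 s0=0
t1.Δ1 s5=1 s2=0 s3=0 clk=0 s1=0 s0=0
t2.Δ0 s5=1 s2=0 s3=0 clk=0 s1=0 s0=0
t2.Δ1 s5=1 s2=0 s3=0 clk=1 s1=0 s0=0
t2.Δ2 s5=1 s2=0 s3=0 clk=1 s1=1 s0=1
t2.Δ3 s5=0 s2=0 s3=0 clk=1 s1=1 s0=1
t3.Δ0 s5=0 s2=0 s3=0 clk=1 s1=1 s0=1
t3.Δ1 s5=0 s2=0 s3=0 clk=0 s1=1 s0=1
t4.Δ0 s5=0 s2=0 s3=0 clk=0 s1=1 s0=1
t4.Δ1 s5=0 s2=0 s3=0 clk=1 s1=1 s0=1
t4.Δ2 s5=0 s2=0 s3=0 clk=1 s1=0 s0=0
t4.Δ3 s5=1 s2=0 s3=0 clk=1 s1=0 s0=0
t5.Δ0 s5=1 s2=0 s3=0 clk=1 s1=0 s0=0
t5.Δ1 s5=1 s2=0 s3=0 clk=0 s1=0 s0=0
t6.Δ0 s5=1 s2=0 s3=0 clk=0 s1=0 s0=0
t6.Δ1 s5=1 s2=0 s3=0 clk=1 s1=0 s0=0
t6.Δ2 s5=1 s2=0 s3=0 clk=1 s1=1 s0=1
t6.Δ3 s5=0 s2=0 s3=0 clk=1 s1=1 s0=1
t7.Δ0 s5=0 s2=0 s3=0 clk=1 s1=1 s0=1
t7.Δ1 s5=0 s2=0 s3=0 clk=0 s1=1 s0=1
t8.Δ0 s5=0 s2=0 s3=0 clk=0 s1=1 s0=1
t8.Δ1 s5=0 s2=0 s3=0 clk=1 s1=1 s0=1
t8.Δ2 s5=0 s2=0 s3=0 clk=1 s1=0 s0=0
t8.Δ3 s5=1 s2=0 s3=0 clk=1 s1=0 s0=0
t9.Δ0 s5=1 s2=0 s3=0 clk=1 s1=0 s0=0
t9.Δ1 s5=1 s2=0 s3=0 clk=0 s1=0 s0=0
t10.Δ0 s5=1 s2=0 s3=0 clk=0 s1=0 s0=0
t10.Δ1 s5=1 s2=0 s3=0 clk=1 s1=0 s0=0
t10.Δ2 s5=1 s2=0 s3=0 clk=1 s1=1 s0=1
t10.Δ3 s5=0 s2=0 s3=0 clk=1 s1=1 s0=1
t11.Δ0 s5=0 s2=0 s3=0 clk=1 s1=1 s0=1
t11.Δ1 s5=0 s2=0 s3=0 clk=0 s1=1 s0=1
t12.Δ0 s5=0 s2=0 s3=0 clk=0 s1=1 s0=1
t12.Δ1 s5=0 s2=0 s3=0 clk=1 s1=1 s0=1
t12.Δ2 s5=0 s2=0 s3=0 clk=1 s1=0 s0=0
t12.Δ3 s5=1 s2=0 s3=0 clk=1 s1=0 s0=0
t13.Δ0 s5=1 s2=0 s3=0 clk=1 s1=0 s0=0
t13.Δ1 s5=1 s2=0 s3=0 clk=0 s1=0 s0=0
t14.Δ0 s5=1 s2=0 s3=0 clk=0 s1=0 s0=0
t14.Δ1 s5=1 s2=0 s3=0 clk=1 s1=0 s0=0
t14.Δ2 s5=1 s2=0 s3=0 clk=1 s1=1 s0=1
t14.Δ3 s5=0 s2=0 s3=0 clk=1 s1=1 s0=1
t15.Δ0 s5=0 s2=0 s3=0 clk=1 s1=1 s0=1
t15.Δ1 s5=0 s2=0 s3=0 clk=0 s1=1 s0=1
t16.Δ0 s5=0 s2=0 s3=0 clk=0 s1=1 s0=1
t16.Δ1 s5=0 s2=0 s3=0 clk=1 s1=1 s0=1
t16.Δ2 s5=0 s2=0 s3=0 clk=1 s1=0 s0=0
t16.Δ3 s5=1 s2=0 s3=0 clk=1 s1=0 s0=0
t17.Δ0 s5=1 s2=0 s3=0 clk=1 s1=0 s0=0
t17.Δ1 s5=1 s2=0 s3=0 clk=0 s1=0 s0=0
t18.Δ0 s5=1 s2=0 s3=0 clk=0 s1=0 s0=0
t18.Δ1 s5=1 s2=0 s3=0 clk=1 s1=0 s0=0
t18.Δ2 s5=1 s2=0 s3=0 clk=1 s1=1 s0=1
t18.Δ3 s5=0 s2=0 s3=0 clk=1 s1=1 s0=1
t19.Δ0 s5=0 s2=0 s3=0 clk=1 s1=1 s0=1
t19.Δ1 s5=0 s2=0 s3=0 clk=0 s1=1 s0=1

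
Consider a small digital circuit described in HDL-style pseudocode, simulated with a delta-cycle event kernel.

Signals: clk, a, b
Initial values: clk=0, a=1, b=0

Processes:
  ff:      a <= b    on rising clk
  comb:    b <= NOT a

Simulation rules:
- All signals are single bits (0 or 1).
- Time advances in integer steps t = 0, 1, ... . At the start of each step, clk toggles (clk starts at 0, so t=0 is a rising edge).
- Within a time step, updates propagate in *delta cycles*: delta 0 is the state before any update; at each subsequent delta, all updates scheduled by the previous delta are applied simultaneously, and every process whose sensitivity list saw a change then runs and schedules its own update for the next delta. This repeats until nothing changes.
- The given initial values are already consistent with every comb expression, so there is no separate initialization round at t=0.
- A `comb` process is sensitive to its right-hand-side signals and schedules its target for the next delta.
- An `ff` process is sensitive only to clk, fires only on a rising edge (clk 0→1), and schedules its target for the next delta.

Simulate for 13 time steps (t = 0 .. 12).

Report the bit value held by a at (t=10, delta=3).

t=0 Δ0: a=1 b=0 clk=0
  Δ1: clk:0→1
  Δ2: a:1→0
  Δ3: b:0→1
  (3Δ to stable)
t=1 Δ0: a=0 b=1 clk=1
  Δ1: clk:1→0
  (1Δ to stable)
t=2 Δ0: a=0 b=1 clk=0
  Δ1: clk:0→1
  Δ2: a:0→1
  Δ3: b:1→0
  (3Δ to stable)
t=3 Δ0: a=1 b=0 clk=1
  Δ1: clk:1→0
  (1Δ to stable)
t=4 Δ0: a=1 b=0 clk=0
  Δ1: clk:0→1
  Δ2: a:1→0
  Δ3: b:0→1
  (3Δ to stable)
t=5 Δ0: a=0 b=1 clk=1
  Δ1: clk:1→0
  (1Δ to stable)
t=6 Δ0: a=0 b=1 clk=0
  Δ1: clk:0→1
  Δ2: a:0→1
  Δ3: b:1→0
  (3Δ to stable)
t=7 Δ0: a=1 b=0 clk=1
  Δ1: clk:1→0
  (1Δ to stable)
t=8 Δ0: a=1 b=0 clk=0
  Δ1: clk:0→1
  Δ2: a:1→0
  Δ3: b:0→1
  (3Δ to stable)
t=9 Δ0: a=0 b=1 clk=1
  Δ1: clk:1→0
  (1Δ to stable)
t=10 Δ0: a=0 b=1 clk=0
  Δ1: clk:0→1
  Δ2: a:0→1
  Δ3: b:1→0
  (3Δ to stable)
t=11 Δ0: a=1 b=0 clk=1
  Δ1: clk:1→0
  (1Δ to stable)
t=12 Δ0: a=1 b=0 clk=0
  Δ1: clk:0→1
  Δ2: a:1→0
  Δ3: b:0→1
  (3Δ to stable)

1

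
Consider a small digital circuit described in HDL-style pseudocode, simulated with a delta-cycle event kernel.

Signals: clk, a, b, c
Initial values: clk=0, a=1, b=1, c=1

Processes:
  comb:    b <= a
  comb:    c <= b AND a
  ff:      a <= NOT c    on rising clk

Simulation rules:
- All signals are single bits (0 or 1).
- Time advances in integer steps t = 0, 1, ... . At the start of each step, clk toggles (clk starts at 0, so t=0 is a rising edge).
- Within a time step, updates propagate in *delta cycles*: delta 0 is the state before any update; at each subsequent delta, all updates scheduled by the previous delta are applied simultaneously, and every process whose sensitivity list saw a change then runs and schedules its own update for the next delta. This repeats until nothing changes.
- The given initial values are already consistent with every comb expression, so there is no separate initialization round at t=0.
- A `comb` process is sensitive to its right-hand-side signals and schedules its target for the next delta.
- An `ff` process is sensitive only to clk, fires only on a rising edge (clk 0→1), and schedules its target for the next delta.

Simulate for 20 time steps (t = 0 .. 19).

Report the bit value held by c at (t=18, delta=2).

0

t0.Δ0 c=1 clk=0 b=1 a=1
t0.Δ1 c=1 clk=1 b=1 a=1
t0.Δ2 c=1 clk=1 b=1 a=0
t0.Δ3 c=0 clk=1 b=0 a=0
t1.Δ0 c=0 clk=1 b=0 a=0
t1.Δ1 c=0 clk=0 b=0 a=0
t2.Δ0 c=0 clk=0 b=0 a=0
t2.Δ1 c=0 clk=1 b=0 a=0
t2.Δ2 c=0 clk=1 b=0 a=1
t2.Δ3 c=0 clk=1 b=1 a=1
t2.Δ4 c=1 clk=1 b=1 a=1
t3.Δ0 c=1 clk=1 b=1 a=1
t3.Δ1 c=1 clk=0 b=1 a=1
t4.Δ0 c=1 clk=0 b=1 a=1
t4.Δ1 c=1 clk=1 b=1 a=1
t4.Δ2 c=1 clk=1 b=1 a=0
t4.Δ3 c=0 clk=1 b=0 a=0
t5.Δ0 c=0 clk=1 b=0 a=0
t5.Δ1 c=0 clk=0 b=0 a=0
t6.Δ0 c=0 clk=0 b=0 a=0
t6.Δ1 c=0 clk=1 b=0 a=0
t6.Δ2 c=0 clk=1 b=0 a=1
t6.Δ3 c=0 clk=1 b=1 a=1
t6.Δ4 c=1 clk=1 b=1 a=1
t7.Δ0 c=1 clk=1 b=1 a=1
t7.Δ1 c=1 clk=0 b=1 a=1
t8.Δ0 c=1 clk=0 b=1 a=1
t8.Δ1 c=1 clk=1 b=1 a=1
t8.Δ2 c=1 clk=1 b=1 a=0
t8.Δ3 c=0 clk=1 b=0 a=0
t9.Δ0 c=0 clk=1 b=0 a=0
t9.Δ1 c=0 clk=0 b=0 a=0
t10.Δ0 c=0 clk=0 b=0 a=0
t10.Δ1 c=0 clk=1 b=0 a=0
t10.Δ2 c=0 clk=1 b=0 a=1
t10.Δ3 c=0 clk=1 b=1 a=1
t10.Δ4 c=1 clk=1 b=1 a=1
t11.Δ0 c=1 clk=1 b=1 a=1
t11.Δ1 c=1 clk=0 b=1 a=1
t12.Δ0 c=1 clk=0 b=1 a=1
t12.Δ1 c=1 clk=1 b=1 a=1
t12.Δ2 c=1 clk=1 b=1 a=0
t12.Δ3 c=0 clk=1 b=0 a=0
t13.Δ0 c=0 clk=1 b=0 a=0
t13.Δ1 c=0 clk=0 b=0 a=0
t14.Δ0 c=0 clk=0 b=0 a=0
t14.Δ1 c=0 clk=1 b=0 a=0
t14.Δ2 c=0 clk=1 b=0 a=1
t14.Δ3 c=0 clk=1 b=1 a=1
t14.Δ4 c=1 clk=1 b=1 a=1
t15.Δ0 c=1 clk=1 b=1 a=1
t15.Δ1 c=1 clk=0 b=1 a=1
t16.Δ0 c=1 clk=0 b=1 a=1
t16.Δ1 c=1 clk=1 b=1 a=1
t16.Δ2 c=1 clk=1 b=1 a=0
t16.Δ3 c=0 clk=1 b=0 a=0
t17.Δ0 c=0 clk=1 b=0 a=0
t17.Δ1 c=0 clk=0 b=0 a=0
t18.Δ0 c=0 clk=0 b=0 a=0
t18.Δ1 c=0 clk=1 b=0 a=0
t18.Δ2 c=0 clk=1 b=0 a=1
t18.Δ3 c=0 clk=1 b=1 a=1
t18.Δ4 c=1 clk=1 b=1 a=1
t19.Δ0 c=1 clk=1 b=1 a=1
t19.Δ1 c=1 clk=0 b=1 a=1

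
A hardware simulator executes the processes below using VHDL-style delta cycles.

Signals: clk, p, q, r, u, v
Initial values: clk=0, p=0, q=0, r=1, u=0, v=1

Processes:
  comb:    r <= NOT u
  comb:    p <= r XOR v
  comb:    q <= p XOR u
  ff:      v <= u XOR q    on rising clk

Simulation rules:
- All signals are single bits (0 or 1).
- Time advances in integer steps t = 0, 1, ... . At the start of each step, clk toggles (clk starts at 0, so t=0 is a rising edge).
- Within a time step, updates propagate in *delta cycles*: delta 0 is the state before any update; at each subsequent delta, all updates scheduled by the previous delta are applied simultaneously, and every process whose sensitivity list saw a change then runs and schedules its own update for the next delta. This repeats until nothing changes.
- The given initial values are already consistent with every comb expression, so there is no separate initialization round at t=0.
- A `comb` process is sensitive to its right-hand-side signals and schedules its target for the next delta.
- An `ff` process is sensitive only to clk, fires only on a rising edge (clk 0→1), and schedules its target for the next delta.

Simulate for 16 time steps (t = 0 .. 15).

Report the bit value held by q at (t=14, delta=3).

1

t=0 Δ0: r=1 p=0 q=0 v=1 u=0 clk=0
  Δ1: clk:0→1
  Δ2: v:1→0
  Δ3: p:0→1
  Δ4: q:0→1
  (4Δ to stable)
t=1 Δ0: r=1 p=1 q=1 v=0 u=0 clk=1
  Δ1: clk:1→0
  (1Δ to stable)
t=2 Δ0: r=1 p=1 q=1 v=0 u=0 clk=0
  Δ1: clk:0→1
  Δ2: v:0→1
  Δ3: p:1→0
  Δ4: q:1→0
  (4Δ to stable)
t=3 Δ0: r=1 p=0 q=0 v=1 u=0 clk=1
  Δ1: clk:1→0
  (1Δ to stable)
t=4 Δ0: r=1 p=0 q=0 v=1 u=0 clk=0
  Δ1: clk:0→1
  Δ2: v:1→0
  Δ3: p:0→1
  Δ4: q:0→1
  (4Δ to stable)
t=5 Δ0: r=1 p=1 q=1 v=0 u=0 clk=1
  Δ1: clk:1→0
  (1Δ to stable)
t=6 Δ0: r=1 p=1 q=1 v=0 u=0 clk=0
  Δ1: clk:0→1
  Δ2: v:0→1
  Δ3: p:1→0
  Δ4: q:1→0
  (4Δ to stable)
t=7 Δ0: r=1 p=0 q=0 v=1 u=0 clk=1
  Δ1: clk:1→0
  (1Δ to stable)
t=8 Δ0: r=1 p=0 q=0 v=1 u=0 clk=0
  Δ1: clk:0→1
  Δ2: v:1→0
  Δ3: p:0→1
  Δ4: q:0→1
  (4Δ to stable)
t=9 Δ0: r=1 p=1 q=1 v=0 u=0 clk=1
  Δ1: clk:1→0
  (1Δ to stable)
t=10 Δ0: r=1 p=1 q=1 v=0 u=0 clk=0
  Δ1: clk:0→1
  Δ2: v:0→1
  Δ3: p:1→0
  Δ4: q:1→0
  (4Δ to stable)
t=11 Δ0: r=1 p=0 q=0 v=1 u=0 clk=1
  Δ1: clk:1→0
  (1Δ to stable)
t=12 Δ0: r=1 p=0 q=0 v=1 u=0 clk=0
  Δ1: clk:0→1
  Δ2: v:1→0
  Δ3: p:0→1
  Δ4: q:0→1
  (4Δ to stable)
t=13 Δ0: r=1 p=1 q=1 v=0 u=0 clk=1
  Δ1: clk:1→0
  (1Δ to stable)
t=14 Δ0: r=1 p=1 q=1 v=0 u=0 clk=0
  Δ1: clk:0→1
  Δ2: v:0→1
  Δ3: p:1→0
  Δ4: q:1→0
  (4Δ to stable)
t=15 Δ0: r=1 p=0 q=0 v=1 u=0 clk=1
  Δ1: clk:1→0
  (1Δ to stable)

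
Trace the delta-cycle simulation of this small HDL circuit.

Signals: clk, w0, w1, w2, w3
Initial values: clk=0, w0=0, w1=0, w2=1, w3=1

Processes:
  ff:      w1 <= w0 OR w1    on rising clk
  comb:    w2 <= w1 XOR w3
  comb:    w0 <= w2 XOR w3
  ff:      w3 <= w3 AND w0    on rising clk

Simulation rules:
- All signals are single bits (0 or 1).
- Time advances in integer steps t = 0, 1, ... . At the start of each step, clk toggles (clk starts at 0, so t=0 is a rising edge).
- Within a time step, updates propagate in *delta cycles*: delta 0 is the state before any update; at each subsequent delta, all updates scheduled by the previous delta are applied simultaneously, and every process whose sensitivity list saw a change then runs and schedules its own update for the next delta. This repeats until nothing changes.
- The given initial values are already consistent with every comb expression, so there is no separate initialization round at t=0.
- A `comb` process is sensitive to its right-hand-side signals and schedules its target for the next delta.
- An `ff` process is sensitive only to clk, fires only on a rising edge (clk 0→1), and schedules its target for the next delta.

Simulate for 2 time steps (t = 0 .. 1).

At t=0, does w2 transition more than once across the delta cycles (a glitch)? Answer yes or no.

no

[bits: w3,w1,w0,clk,w2]
t=0: Δ0=10001 Δ1=10011 Δ2=00011 Δ3=00110 Δ4=00010 | 4Δ
t=1: Δ0=00010 Δ1=00000 | 1Δ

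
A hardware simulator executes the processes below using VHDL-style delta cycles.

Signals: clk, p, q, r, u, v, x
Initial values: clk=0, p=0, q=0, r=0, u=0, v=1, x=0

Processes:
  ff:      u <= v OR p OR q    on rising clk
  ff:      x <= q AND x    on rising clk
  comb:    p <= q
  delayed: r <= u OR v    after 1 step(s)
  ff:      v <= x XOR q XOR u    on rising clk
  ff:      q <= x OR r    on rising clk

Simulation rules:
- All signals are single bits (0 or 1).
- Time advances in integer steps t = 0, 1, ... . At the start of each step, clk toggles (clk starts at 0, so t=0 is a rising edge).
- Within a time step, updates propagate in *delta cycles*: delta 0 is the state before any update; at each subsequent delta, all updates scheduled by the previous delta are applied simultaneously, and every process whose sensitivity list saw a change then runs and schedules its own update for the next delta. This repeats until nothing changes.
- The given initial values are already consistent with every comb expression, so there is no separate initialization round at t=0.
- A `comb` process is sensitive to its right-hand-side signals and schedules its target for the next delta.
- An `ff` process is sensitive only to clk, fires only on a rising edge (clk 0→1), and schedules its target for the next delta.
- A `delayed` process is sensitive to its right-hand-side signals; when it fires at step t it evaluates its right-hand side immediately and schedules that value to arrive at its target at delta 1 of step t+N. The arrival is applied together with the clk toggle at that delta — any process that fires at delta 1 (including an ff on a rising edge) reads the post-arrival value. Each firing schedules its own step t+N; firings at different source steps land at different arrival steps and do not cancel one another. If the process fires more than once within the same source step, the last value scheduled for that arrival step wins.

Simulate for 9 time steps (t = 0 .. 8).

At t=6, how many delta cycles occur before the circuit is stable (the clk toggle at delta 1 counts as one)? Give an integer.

[bits: u,x,p,q,clk,v,r]
t=0: Δ0=0000010 Δ1=0000110 Δ2=1000100 | 2Δ
t=1: Δ0=1000100 Δ1=1000001 | 1Δ
t=2: Δ0=1000001 Δ1=1000101 Δ2=0001111 Δ3=0011111 | 3Δ
t=3: Δ0=0011111 Δ1=0011011 | 1Δ
t=4: Δ0=0011011 Δ1=0011111 Δ2=1011111 | 2Δ
t=5: Δ0=1011111 Δ1=1011011 | 1Δ
t=6: Δ0=1011011 Δ1=1011111 Δ2=1011101 | 2Δ
t=7: Δ0=1011101 Δ1=1011001 | 1Δ
t=8: Δ0=1011001 Δ1=1011101 | 1Δ

2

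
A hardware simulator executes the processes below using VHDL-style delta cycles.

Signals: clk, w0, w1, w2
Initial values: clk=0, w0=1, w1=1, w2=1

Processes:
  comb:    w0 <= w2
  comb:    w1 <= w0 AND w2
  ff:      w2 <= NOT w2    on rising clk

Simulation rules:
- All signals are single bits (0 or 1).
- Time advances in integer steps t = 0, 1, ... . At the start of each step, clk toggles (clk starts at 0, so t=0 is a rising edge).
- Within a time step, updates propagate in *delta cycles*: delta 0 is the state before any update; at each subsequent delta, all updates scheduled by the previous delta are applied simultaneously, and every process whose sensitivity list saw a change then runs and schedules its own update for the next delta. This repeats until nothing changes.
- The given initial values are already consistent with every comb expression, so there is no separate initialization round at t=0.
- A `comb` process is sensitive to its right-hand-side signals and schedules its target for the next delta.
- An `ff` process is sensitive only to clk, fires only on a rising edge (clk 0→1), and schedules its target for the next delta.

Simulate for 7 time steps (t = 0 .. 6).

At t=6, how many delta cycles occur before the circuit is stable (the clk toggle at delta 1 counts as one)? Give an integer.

t=0 Δ0: w1=1 clk=0 w0=1 w2=1
  Δ1: clk:0→1
  Δ2: w2:1→0
  Δ3: w1:1→0, w0:1→0
  (3Δ to stable)
t=1 Δ0: w1=0 clk=1 w0=0 w2=0
  Δ1: clk:1→0
  (1Δ to stable)
t=2 Δ0: w1=0 clk=0 w0=0 w2=0
  Δ1: clk:0→1
  Δ2: w2:0→1
  Δ3: w0:0→1
  Δ4: w1:0→1
  (4Δ to stable)
t=3 Δ0: w1=1 clk=1 w0=1 w2=1
  Δ1: clk:1→0
  (1Δ to stable)
t=4 Δ0: w1=1 clk=0 w0=1 w2=1
  Δ1: clk:0→1
  Δ2: w2:1→0
  Δ3: w1:1→0, w0:1→0
  (3Δ to stable)
t=5 Δ0: w1=0 clk=1 w0=0 w2=0
  Δ1: clk:1→0
  (1Δ to stable)
t=6 Δ0: w1=0 clk=0 w0=0 w2=0
  Δ1: clk:0→1
  Δ2: w2:0→1
  Δ3: w0:0→1
  Δ4: w1:0→1
  (4Δ to stable)

4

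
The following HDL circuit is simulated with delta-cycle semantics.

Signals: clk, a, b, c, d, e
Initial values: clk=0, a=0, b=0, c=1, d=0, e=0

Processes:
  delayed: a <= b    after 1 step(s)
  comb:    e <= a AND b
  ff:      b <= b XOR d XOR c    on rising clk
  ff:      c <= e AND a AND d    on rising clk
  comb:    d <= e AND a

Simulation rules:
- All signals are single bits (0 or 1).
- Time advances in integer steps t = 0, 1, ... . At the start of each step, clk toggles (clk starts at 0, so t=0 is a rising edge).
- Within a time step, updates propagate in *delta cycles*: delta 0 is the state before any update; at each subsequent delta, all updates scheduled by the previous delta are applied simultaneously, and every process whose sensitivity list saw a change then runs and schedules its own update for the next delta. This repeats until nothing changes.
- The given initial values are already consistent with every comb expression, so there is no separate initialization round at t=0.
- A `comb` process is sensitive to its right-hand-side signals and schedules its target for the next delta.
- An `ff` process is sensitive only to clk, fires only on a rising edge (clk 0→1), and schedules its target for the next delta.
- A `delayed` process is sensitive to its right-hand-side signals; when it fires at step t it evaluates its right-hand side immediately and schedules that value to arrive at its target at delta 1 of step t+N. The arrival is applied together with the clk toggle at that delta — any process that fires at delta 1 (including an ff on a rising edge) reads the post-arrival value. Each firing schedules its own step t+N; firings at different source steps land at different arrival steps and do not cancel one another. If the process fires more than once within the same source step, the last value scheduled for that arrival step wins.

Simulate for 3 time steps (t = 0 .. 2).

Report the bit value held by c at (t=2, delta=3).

[bits: d,c,a,clk,e,b]
t=0: Δ0=010000 Δ1=010100 Δ2=000101 | 2Δ
t=1: Δ0=000101 Δ1=001001 Δ2=001011 Δ3=101011 | 3Δ
t=2: Δ0=101011 Δ1=101111 Δ2=111110 Δ3=111100 Δ4=011100 | 4Δ

1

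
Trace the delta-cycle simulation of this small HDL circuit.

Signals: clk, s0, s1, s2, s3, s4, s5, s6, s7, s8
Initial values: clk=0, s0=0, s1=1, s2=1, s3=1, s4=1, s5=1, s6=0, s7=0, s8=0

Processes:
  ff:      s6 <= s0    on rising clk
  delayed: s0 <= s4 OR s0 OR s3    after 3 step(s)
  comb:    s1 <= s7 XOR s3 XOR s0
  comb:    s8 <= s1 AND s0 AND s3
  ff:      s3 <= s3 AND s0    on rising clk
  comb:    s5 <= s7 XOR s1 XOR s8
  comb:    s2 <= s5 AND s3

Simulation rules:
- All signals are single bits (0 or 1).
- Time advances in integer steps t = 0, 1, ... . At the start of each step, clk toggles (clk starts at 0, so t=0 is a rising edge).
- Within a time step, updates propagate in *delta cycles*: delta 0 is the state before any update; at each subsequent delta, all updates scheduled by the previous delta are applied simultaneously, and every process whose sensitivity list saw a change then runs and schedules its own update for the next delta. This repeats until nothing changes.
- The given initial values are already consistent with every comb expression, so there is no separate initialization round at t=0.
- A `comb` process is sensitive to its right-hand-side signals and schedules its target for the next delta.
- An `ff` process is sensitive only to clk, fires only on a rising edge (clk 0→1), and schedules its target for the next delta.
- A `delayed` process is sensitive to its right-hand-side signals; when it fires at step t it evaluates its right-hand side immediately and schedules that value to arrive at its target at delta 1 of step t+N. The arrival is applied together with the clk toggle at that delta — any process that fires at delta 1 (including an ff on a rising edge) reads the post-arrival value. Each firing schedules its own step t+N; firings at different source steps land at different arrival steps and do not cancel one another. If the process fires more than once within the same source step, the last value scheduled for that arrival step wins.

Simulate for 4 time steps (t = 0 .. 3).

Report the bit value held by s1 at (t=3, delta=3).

t=0 Δ0: s4=1 s5=1 s0=0 s2=1 s8=0 s1=1 s3=1 s7=0 s6=0 clk=0
  Δ1: clk:0→1
  Δ2: s3:1→0
  Δ3: s2:1→0, s1:1→0
  Δ4: s5:1→0
  (4Δ to stable)
t=1 Δ0: s4=1 s5=0 s0=0 s2=0 s8=0 s1=0 s3=0 s7=0 s6=0 clk=1
  Δ1: clk:1→0
  (1Δ to stable)
t=2 Δ0: s4=1 s5=0 s0=0 s2=0 s8=0 s1=0 s3=0 s7=0 s6=0 clk=0
  Δ1: clk:0→1
  (1Δ to stable)
t=3 Δ0: s4=1 s5=0 s0=0 s2=0 s8=0 s1=0 s3=0 s7=0 s6=0 clk=1
  Δ1: s0:0→1, clk:1→0
  Δ2: s1:0→1
  Δ3: s5:0→1
  (3Δ to stable)

1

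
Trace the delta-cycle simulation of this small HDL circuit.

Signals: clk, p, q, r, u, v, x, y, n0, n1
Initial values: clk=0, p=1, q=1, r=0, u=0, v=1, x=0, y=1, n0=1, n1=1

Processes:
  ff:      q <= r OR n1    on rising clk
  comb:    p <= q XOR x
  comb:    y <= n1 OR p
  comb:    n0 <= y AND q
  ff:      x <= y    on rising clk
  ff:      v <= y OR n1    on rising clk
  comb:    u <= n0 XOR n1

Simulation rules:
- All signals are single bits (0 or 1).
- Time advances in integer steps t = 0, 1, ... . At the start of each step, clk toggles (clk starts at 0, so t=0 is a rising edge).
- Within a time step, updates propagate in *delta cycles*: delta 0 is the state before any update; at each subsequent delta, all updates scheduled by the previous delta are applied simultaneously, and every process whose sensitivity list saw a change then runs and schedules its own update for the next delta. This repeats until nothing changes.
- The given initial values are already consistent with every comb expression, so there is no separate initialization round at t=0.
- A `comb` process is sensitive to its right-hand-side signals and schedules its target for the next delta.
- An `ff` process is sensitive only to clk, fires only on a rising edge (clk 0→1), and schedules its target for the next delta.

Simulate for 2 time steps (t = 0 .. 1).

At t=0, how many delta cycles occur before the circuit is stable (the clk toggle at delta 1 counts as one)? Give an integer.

t=0 Δ0: clk=0 q=1 y=1 u=0 p=1 n0=1 r=0 v=1 x=0 n1=1
  Δ1: clk:0→1
  Δ2: x:0→1
  Δ3: p:1→0
  (3Δ to stable)
t=1 Δ0: clk=1 q=1 y=1 u=0 p=0 n0=1 r=0 v=1 x=1 n1=1
  Δ1: clk:1→0
  (1Δ to stable)

3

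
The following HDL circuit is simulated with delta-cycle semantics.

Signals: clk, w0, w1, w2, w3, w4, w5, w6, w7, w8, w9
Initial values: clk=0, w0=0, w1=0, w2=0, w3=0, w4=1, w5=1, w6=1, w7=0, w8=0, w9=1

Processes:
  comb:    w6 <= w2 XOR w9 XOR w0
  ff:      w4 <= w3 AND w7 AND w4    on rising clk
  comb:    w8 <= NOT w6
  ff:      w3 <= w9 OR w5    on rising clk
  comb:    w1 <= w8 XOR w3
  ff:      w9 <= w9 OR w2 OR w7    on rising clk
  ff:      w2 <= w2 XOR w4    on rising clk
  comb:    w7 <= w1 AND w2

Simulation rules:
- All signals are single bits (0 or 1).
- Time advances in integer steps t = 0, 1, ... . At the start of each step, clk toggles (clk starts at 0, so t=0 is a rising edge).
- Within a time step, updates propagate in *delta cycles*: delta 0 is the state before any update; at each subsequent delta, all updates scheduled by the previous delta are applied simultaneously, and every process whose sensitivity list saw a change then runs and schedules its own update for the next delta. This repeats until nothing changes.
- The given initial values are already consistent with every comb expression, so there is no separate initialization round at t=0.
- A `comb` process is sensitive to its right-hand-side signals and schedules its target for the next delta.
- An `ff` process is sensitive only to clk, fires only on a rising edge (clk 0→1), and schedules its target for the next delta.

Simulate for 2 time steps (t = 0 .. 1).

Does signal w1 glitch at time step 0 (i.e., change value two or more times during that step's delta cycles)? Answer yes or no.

[bits: w6,clk,w2,w4,w5,w9,w1,w8,w0,w3,w7]
t=0: Δ0=10011100000 Δ1=11011100000 Δ2=11101100010 Δ3=01101110010 Δ4=01101111011 Δ5=01101101011 Δ6=01101101010 | 6Δ
t=1: Δ0=01101101010 Δ1=00101101010 | 1Δ

yes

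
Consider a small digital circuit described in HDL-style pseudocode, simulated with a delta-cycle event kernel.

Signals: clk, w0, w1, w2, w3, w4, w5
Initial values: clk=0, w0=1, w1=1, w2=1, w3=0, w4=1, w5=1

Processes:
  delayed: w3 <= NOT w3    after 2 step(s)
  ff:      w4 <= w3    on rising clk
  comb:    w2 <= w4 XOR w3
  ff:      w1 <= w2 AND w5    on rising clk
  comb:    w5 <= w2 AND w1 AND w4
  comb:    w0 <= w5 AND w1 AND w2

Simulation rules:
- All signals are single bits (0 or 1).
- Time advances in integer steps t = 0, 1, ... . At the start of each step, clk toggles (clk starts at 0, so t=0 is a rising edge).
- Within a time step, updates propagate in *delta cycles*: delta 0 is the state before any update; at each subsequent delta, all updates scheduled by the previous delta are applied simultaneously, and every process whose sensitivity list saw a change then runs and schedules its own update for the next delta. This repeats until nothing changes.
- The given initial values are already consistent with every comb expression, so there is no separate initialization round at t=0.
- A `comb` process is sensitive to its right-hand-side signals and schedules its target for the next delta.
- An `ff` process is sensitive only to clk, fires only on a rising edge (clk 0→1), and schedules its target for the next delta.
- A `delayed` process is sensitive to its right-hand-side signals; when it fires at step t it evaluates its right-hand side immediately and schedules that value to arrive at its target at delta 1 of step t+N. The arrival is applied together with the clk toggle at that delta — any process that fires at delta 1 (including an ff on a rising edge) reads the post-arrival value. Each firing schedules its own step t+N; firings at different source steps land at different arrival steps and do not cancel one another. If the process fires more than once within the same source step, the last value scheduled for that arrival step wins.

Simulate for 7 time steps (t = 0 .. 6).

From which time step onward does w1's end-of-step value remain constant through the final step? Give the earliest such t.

2

t=0 Δ0: w1=1 w3=0 w5=1 w2=1 clk=0 w0=1 w4=1
  Δ1: clk:0→1
  Δ2: w4:1→0
  Δ3: w5:1→0, w2:1→0
  Δ4: w0:1→0
  (4Δ to stable)
t=1 Δ0: w1=1 w3=0 w5=0 w2=0 clk=1 w0=0 w4=0
  Δ1: clk:1→0
  (1Δ to stable)
t=2 Δ0: w1=1 w3=0 w5=0 w2=0 clk=0 w0=0 w4=0
  Δ1: clk:0→1
  Δ2: w1:1→0
  (2Δ to stable)
t=3 Δ0: w1=0 w3=0 w5=0 w2=0 clk=1 w0=0 w4=0
  Δ1: clk:1→0
  (1Δ to stable)
t=4 Δ0: w1=0 w3=0 w5=0 w2=0 clk=0 w0=0 w4=0
  Δ1: clk:0→1
  (1Δ to stable)
t=5 Δ0: w1=0 w3=0 w5=0 w2=0 clk=1 w0=0 w4=0
  Δ1: clk:1→0
  (1Δ to stable)
t=6 Δ0: w1=0 w3=0 w5=0 w2=0 clk=0 w0=0 w4=0
  Δ1: clk:0→1
  (1Δ to stable)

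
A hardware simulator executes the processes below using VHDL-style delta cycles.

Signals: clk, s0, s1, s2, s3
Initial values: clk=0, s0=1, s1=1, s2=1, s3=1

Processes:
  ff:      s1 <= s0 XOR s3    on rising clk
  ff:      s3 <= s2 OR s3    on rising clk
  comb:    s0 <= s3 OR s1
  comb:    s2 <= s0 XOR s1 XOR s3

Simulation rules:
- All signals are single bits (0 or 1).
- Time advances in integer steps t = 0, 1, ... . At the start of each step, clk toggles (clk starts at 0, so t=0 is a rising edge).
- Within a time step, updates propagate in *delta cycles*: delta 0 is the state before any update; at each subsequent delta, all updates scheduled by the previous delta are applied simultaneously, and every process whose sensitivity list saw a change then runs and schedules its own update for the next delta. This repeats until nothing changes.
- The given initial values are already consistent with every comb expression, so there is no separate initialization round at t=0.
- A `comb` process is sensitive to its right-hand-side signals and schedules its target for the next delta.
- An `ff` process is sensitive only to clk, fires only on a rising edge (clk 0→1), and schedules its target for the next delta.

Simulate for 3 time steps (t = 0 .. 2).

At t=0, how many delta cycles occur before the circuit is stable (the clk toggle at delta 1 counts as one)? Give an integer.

3

t0.Δ0 s3=1 s0=1 s1=1 s2=1 clk=0
t0.Δ1 s3=1 s0=1 s1=1 s2=1 clk=1
t0.Δ2 s3=1 s0=1 s1=0 s2=1 clk=1
t0.Δ3 s3=1 s0=1 s1=0 s2=0 clk=1
t1.Δ0 s3=1 s0=1 s1=0 s2=0 clk=1
t1.Δ1 s3=1 s0=1 s1=0 s2=0 clk=0
t2.Δ0 s3=1 s0=1 s1=0 s2=0 clk=0
t2.Δ1 s3=1 s0=1 s1=0 s2=0 clk=1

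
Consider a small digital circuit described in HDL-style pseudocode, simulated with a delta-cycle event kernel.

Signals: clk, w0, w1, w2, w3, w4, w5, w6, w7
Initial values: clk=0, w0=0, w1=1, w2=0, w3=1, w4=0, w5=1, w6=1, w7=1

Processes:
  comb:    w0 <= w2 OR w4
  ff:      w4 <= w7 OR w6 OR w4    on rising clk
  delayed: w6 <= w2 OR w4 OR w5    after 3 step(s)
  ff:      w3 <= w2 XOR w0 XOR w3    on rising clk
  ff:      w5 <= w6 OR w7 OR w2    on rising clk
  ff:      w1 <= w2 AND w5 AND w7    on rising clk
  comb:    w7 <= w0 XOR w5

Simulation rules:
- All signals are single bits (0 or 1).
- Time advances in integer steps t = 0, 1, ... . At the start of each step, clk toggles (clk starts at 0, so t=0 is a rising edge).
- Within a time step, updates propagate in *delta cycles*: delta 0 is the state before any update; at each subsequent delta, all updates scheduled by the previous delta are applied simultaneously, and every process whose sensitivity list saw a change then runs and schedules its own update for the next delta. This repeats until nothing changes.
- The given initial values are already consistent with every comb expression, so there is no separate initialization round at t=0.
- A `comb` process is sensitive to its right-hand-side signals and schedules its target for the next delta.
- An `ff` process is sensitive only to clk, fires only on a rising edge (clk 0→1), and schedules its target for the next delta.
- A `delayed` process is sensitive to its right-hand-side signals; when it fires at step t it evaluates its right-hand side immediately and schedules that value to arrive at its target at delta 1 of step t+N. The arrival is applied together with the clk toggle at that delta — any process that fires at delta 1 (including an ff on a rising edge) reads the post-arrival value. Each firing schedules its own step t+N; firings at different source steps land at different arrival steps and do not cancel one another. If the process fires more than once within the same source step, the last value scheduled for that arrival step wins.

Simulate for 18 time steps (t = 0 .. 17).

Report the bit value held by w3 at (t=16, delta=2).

1

t=0 Δ0: w0=0 clk=0 w7=1 w4=0 w5=1 w6=1 w2=0 w3=1 w1=1
  Δ1: clk:0→1
  Δ2: w4:0→1, w1:1→0
  Δ3: w0:0→1
  Δ4: w7:1→0
  (4Δ to stable)
t=1 Δ0: w0=1 clk=1 w7=0 w4=1 w5=1 w6=1 w2=0 w3=1 w1=0
  Δ1: clk:1→0
  (1Δ to stable)
t=2 Δ0: w0=1 clk=0 w7=0 w4=1 w5=1 w6=1 w2=0 w3=1 w1=0
  Δ1: clk:0→1
  Δ2: w3:1→0
  (2Δ to stable)
t=3 Δ0: w0=1 clk=1 w7=0 w4=1 w5=1 w6=1 w2=0 w3=0 w1=0
  Δ1: clk:1→0
  (1Δ to stable)
t=4 Δ0: w0=1 clk=0 w7=0 w4=1 w5=1 w6=1 w2=0 w3=0 w1=0
  Δ1: clk:0→1
  Δ2: w3:0→1
  (2Δ to stable)
t=5 Δ0: w0=1 clk=1 w7=0 w4=1 w5=1 w6=1 w2=0 w3=1 w1=0
  Δ1: clk:1→0
  (1Δ to stable)
t=6 Δ0: w0=1 clk=0 w7=0 w4=1 w5=1 w6=1 w2=0 w3=1 w1=0
  Δ1: clk:0→1
  Δ2: w3:1→0
  (2Δ to stable)
t=7 Δ0: w0=1 clk=1 w7=0 w4=1 w5=1 w6=1 w2=0 w3=0 w1=0
  Δ1: clk:1→0
  (1Δ to stable)
t=8 Δ0: w0=1 clk=0 w7=0 w4=1 w5=1 w6=1 w2=0 w3=0 w1=0
  Δ1: clk:0→1
  Δ2: w3:0→1
  (2Δ to stable)
t=9 Δ0: w0=1 clk=1 w7=0 w4=1 w5=1 w6=1 w2=0 w3=1 w1=0
  Δ1: clk:1→0
  (1Δ to stable)
t=10 Δ0: w0=1 clk=0 w7=0 w4=1 w5=1 w6=1 w2=0 w3=1 w1=0
  Δ1: clk:0→1
  Δ2: w3:1→0
  (2Δ to stable)
t=11 Δ0: w0=1 clk=1 w7=0 w4=1 w5=1 w6=1 w2=0 w3=0 w1=0
  Δ1: clk:1→0
  (1Δ to stable)
t=12 Δ0: w0=1 clk=0 w7=0 w4=1 w5=1 w6=1 w2=0 w3=0 w1=0
  Δ1: clk:0→1
  Δ2: w3:0→1
  (2Δ to stable)
t=13 Δ0: w0=1 clk=1 w7=0 w4=1 w5=1 w6=1 w2=0 w3=1 w1=0
  Δ1: clk:1→0
  (1Δ to stable)
t=14 Δ0: w0=1 clk=0 w7=0 w4=1 w5=1 w6=1 w2=0 w3=1 w1=0
  Δ1: clk:0→1
  Δ2: w3:1→0
  (2Δ to stable)
t=15 Δ0: w0=1 clk=1 w7=0 w4=1 w5=1 w6=1 w2=0 w3=0 w1=0
  Δ1: clk:1→0
  (1Δ to stable)
t=16 Δ0: w0=1 clk=0 w7=0 w4=1 w5=1 w6=1 w2=0 w3=0 w1=0
  Δ1: clk:0→1
  Δ2: w3:0→1
  (2Δ to stable)
t=17 Δ0: w0=1 clk=1 w7=0 w4=1 w5=1 w6=1 w2=0 w3=1 w1=0
  Δ1: clk:1→0
  (1Δ to stable)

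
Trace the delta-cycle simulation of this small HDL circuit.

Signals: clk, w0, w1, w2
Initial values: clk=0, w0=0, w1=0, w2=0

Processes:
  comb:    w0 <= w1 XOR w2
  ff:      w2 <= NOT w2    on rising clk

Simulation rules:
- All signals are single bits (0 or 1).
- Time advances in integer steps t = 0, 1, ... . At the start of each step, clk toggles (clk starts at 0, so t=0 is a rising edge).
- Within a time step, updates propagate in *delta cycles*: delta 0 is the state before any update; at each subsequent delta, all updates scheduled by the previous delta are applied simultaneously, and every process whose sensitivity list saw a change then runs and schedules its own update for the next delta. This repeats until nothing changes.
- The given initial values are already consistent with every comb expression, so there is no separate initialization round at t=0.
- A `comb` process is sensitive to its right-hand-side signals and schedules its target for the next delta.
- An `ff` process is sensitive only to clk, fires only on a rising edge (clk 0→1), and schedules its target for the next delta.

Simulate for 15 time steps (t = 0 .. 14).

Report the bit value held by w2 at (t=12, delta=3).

t=0 Δ0: w0=0 clk=0 w1=0 w2=0
  Δ1: clk:0→1
  Δ2: w2:0→1
  Δ3: w0:0→1
  (3Δ to stable)
t=1 Δ0: w0=1 clk=1 w1=0 w2=1
  Δ1: clk:1→0
  (1Δ to stable)
t=2 Δ0: w0=1 clk=0 w1=0 w2=1
  Δ1: clk:0→1
  Δ2: w2:1→0
  Δ3: w0:1→0
  (3Δ to stable)
t=3 Δ0: w0=0 clk=1 w1=0 w2=0
  Δ1: clk:1→0
  (1Δ to stable)
t=4 Δ0: w0=0 clk=0 w1=0 w2=0
  Δ1: clk:0→1
  Δ2: w2:0→1
  Δ3: w0:0→1
  (3Δ to stable)
t=5 Δ0: w0=1 clk=1 w1=0 w2=1
  Δ1: clk:1→0
  (1Δ to stable)
t=6 Δ0: w0=1 clk=0 w1=0 w2=1
  Δ1: clk:0→1
  Δ2: w2:1→0
  Δ3: w0:1→0
  (3Δ to stable)
t=7 Δ0: w0=0 clk=1 w1=0 w2=0
  Δ1: clk:1→0
  (1Δ to stable)
t=8 Δ0: w0=0 clk=0 w1=0 w2=0
  Δ1: clk:0→1
  Δ2: w2:0→1
  Δ3: w0:0→1
  (3Δ to stable)
t=9 Δ0: w0=1 clk=1 w1=0 w2=1
  Δ1: clk:1→0
  (1Δ to stable)
t=10 Δ0: w0=1 clk=0 w1=0 w2=1
  Δ1: clk:0→1
  Δ2: w2:1→0
  Δ3: w0:1→0
  (3Δ to stable)
t=11 Δ0: w0=0 clk=1 w1=0 w2=0
  Δ1: clk:1→0
  (1Δ to stable)
t=12 Δ0: w0=0 clk=0 w1=0 w2=0
  Δ1: clk:0→1
  Δ2: w2:0→1
  Δ3: w0:0→1
  (3Δ to stable)
t=13 Δ0: w0=1 clk=1 w1=0 w2=1
  Δ1: clk:1→0
  (1Δ to stable)
t=14 Δ0: w0=1 clk=0 w1=0 w2=1
  Δ1: clk:0→1
  Δ2: w2:1→0
  Δ3: w0:1→0
  (3Δ to stable)

1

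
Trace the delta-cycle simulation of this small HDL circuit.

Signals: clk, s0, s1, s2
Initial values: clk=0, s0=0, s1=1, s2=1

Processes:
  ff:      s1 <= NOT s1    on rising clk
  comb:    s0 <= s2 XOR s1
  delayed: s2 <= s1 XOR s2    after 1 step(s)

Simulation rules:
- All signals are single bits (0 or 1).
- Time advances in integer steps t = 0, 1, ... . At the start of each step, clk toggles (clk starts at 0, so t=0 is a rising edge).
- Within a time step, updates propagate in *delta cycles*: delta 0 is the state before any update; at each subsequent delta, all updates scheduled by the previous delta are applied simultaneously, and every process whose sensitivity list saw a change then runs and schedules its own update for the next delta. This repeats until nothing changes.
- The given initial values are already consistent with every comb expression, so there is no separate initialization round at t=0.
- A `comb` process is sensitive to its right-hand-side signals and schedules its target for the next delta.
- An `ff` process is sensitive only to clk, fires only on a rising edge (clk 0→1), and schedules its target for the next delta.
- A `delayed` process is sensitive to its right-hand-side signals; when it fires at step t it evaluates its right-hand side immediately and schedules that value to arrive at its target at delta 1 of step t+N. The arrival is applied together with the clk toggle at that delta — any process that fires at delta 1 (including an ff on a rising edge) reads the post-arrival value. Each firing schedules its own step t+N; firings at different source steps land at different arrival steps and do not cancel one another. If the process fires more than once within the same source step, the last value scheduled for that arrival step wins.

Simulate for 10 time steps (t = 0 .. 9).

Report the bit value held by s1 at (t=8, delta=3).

0

[bits: s0,s2,s1,clk]
t=0: Δ0=0110 Δ1=0111 Δ2=0101 Δ3=1101 | 3Δ
t=1: Δ0=1101 Δ1=1100 | 1Δ
t=2: Δ0=1100 Δ1=1101 Δ2=1111 Δ3=0111 | 3Δ
t=3: Δ0=0111 Δ1=0010 Δ2=1010 | 2Δ
t=4: Δ0=1010 Δ1=1111 Δ2=0101 Δ3=1101 | 3Δ
t=5: Δ0=1101 Δ1=1100 | 1Δ
t=6: Δ0=1100 Δ1=1101 Δ2=1111 Δ3=0111 | 3Δ
t=7: Δ0=0111 Δ1=0010 Δ2=1010 | 2Δ
t=8: Δ0=1010 Δ1=1111 Δ2=0101 Δ3=1101 | 3Δ
t=9: Δ0=1101 Δ1=1100 | 1Δ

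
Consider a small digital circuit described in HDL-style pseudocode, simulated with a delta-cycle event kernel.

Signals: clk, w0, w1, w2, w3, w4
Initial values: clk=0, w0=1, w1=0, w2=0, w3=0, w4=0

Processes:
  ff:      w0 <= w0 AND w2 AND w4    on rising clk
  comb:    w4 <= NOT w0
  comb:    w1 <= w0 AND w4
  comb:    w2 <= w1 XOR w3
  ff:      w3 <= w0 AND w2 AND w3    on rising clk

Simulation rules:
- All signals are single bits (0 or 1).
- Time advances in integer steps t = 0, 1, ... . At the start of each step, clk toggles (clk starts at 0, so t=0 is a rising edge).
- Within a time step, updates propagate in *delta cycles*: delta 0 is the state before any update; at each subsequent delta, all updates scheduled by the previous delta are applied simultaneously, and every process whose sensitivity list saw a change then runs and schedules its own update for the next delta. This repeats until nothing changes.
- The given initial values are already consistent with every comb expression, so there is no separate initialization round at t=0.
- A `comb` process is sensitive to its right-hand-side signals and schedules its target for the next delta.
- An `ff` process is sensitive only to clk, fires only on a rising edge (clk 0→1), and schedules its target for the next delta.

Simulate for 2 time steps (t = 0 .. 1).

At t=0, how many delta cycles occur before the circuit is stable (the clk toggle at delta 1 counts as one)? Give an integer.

3

[bits: w4,w3,clk,w0,w2,w1]
t=0: Δ0=000100 Δ1=001100 Δ2=001000 Δ3=101000 | 3Δ
t=1: Δ0=101000 Δ1=100000 | 1Δ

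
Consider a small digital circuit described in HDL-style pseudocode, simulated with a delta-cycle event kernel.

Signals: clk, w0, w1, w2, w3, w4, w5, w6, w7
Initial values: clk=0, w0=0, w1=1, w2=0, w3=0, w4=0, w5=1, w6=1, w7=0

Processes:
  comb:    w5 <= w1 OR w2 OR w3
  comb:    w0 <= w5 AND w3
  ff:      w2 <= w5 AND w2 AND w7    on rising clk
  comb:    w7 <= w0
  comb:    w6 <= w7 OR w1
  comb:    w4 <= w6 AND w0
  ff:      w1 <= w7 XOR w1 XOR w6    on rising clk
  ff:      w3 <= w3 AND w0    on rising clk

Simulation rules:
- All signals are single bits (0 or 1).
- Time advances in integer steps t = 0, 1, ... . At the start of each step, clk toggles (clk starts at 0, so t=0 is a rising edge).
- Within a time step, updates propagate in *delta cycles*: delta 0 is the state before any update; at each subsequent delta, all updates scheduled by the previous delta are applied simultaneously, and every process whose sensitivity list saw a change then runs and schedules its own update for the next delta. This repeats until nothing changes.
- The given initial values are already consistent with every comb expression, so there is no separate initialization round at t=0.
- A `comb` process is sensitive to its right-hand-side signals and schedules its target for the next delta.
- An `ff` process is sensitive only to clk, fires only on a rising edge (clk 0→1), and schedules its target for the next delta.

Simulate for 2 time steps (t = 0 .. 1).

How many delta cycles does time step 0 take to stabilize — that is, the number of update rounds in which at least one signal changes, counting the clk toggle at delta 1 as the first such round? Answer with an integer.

3

[bits: w7,w0,clk,w2,w1,w3,w4,w5,w6]
t=0: Δ0=000010011 Δ1=001010011 Δ2=001000011 Δ3=001000000 | 3Δ
t=1: Δ0=001000000 Δ1=000000000 | 1Δ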